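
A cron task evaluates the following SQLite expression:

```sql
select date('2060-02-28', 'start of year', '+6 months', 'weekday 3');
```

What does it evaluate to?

2060-07-07

`start of year` rewinds 2060-02-28 to 2060-01-01.
Adding +6 months to 2060-01-01 gives 2060-07-01.
`weekday 3` advances to the next Wednesday; 2060-07-01 is a Thursday, so it moves forward to 2060-07-07.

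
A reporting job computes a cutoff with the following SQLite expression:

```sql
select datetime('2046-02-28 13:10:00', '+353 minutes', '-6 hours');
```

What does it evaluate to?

353 minutes = 5h 53m; +353 minutes from 2046-02-28 13:10:00 is 2046-02-28 19:03:00.
-6 hours from 2046-02-28 19:03:00 is 2046-02-28 13:03:00.

2046-02-28 13:03:00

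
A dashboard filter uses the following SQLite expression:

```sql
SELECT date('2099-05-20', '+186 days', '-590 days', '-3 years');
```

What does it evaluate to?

Applying '+186 days' to 2099-05-20: counting 186 days forward gives 2099-11-22.
Applying '-590 days' to 2099-11-22: counting 590 days back gives 2098-04-11.
Adding -3 years to 2098-04-11 gives 2095-04-11.

2095-04-11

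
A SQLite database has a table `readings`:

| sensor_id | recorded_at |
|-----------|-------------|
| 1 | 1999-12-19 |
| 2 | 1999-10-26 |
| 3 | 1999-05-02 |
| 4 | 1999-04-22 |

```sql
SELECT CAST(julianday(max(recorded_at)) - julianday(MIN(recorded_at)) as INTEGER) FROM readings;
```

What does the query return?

MIN = 1999-04-22, MAX = 1999-12-19.
8 days remain in April 1999 after the 22nd (30 − 22).
Full months from May 1999 through November 1999 contribute their day counts.
Then 19 days into December 1999.
Total: 8 + 31 + 30 + 31 + 31 + 30 + 31 + 30 + 19 = 241.

241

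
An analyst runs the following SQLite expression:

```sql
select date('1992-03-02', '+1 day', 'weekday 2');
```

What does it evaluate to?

Advancing 1 more day within March lands on 1992-03-03.
`weekday 2` advances to the next Tuesday; 1992-03-03 is already a Tuesday, so it stays at 1992-03-03.

1992-03-03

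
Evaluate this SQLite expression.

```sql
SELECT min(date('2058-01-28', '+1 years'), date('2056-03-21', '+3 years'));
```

2059-01-28

date('2058-01-28', '+1 years') → 2059-01-28.
date('2056-03-21', '+3 years') → 2059-03-21.
Earlier of the two is 2059-01-28.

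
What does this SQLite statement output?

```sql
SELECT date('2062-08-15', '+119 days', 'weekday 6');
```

Applying '+119 days' to 2062-08-15: counting 119 days forward gives 2062-12-12.
`weekday 6` advances to the next Saturday; 2062-12-12 is a Tuesday, so it moves forward to 2062-12-16.

2062-12-16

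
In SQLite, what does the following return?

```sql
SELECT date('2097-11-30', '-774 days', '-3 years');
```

Applying '-774 days' to 2097-11-30: counting 774 days back gives 2095-10-18.
Adding -3 years to 2095-10-18 gives 2092-10-18.

2092-10-18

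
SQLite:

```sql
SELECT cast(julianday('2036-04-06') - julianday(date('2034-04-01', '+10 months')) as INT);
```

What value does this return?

430

Adding +10 months to 2034-04-01 gives 2035-02-01.
27 days remain in February 2035 after the 1st (28 − 1).
Full months from March 2035 through March 2036 contribute their day counts.
Then 6 days into April 2036.
Total: 27 + 31 + 30 + 31 + 30 + 31 + 31 + 30 + 31 + 30 + 31 + 31 + 29 + 31 + 6 = 430.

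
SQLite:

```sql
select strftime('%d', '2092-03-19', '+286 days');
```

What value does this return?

First apply '+286 days': 2092-03-19 → 2092-12-30.
`%d` extracts the 2-digit day of month: 30.

30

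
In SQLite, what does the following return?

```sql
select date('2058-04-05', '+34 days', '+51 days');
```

April 2058 has 30 days; 25 remain after the 5th, so 26 days reach 2058-05-01.
Advancing 8 more days within May lands on 2058-05-09.
Applying '+51 days' to 2058-05-09: counting 51 days forward gives 2058-06-29.

2058-06-29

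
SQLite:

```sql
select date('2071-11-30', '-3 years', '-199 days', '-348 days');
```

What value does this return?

Adding -3 years to 2071-11-30 gives 2068-11-30.
Applying '-199 days' to 2068-11-30: counting 199 days back gives 2068-05-15.
Applying '-348 days' to 2068-05-15: counting 348 days back gives 2067-06-02.

2067-06-02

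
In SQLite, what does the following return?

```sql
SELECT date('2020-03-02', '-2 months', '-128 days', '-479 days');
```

2018-05-05

Adding -2 months to 2020-03-02 gives 2020-01-02.
Applying '-128 days' to 2020-01-02: counting 128 days back gives 2019-08-27.
Applying '-479 days' to 2019-08-27: counting 479 days back gives 2018-05-05.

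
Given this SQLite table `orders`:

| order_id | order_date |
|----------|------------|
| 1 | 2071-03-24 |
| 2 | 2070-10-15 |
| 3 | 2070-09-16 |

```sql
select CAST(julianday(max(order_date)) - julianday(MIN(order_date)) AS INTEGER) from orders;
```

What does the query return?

MIN = 2070-09-16, MAX = 2071-03-24.
14 days remain in September 2070 after the 16th (30 − 16).
October 2070: 31 days.
November 2070: 30 days.
December 2070: 31 days.
January 2071: 31 days.
February 2071: 28 days.
Then 24 days into March 2071.
Total: 14 + 31 + 30 + 31 + 31 + 28 + 24 = 189.

189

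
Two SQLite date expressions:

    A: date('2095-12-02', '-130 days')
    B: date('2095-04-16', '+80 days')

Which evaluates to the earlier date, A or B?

A = 2095-07-25.
B = 2095-07-05.
B is earlier.

B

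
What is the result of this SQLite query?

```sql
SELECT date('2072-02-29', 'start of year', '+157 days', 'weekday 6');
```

`start of year` rewinds 2072-02-29 to 2072-01-01.
Applying '+157 days' to 2072-01-01: counting 157 days forward gives 2072-06-06.
`weekday 6` advances to the next Saturday; 2072-06-06 is a Monday, so it moves forward to 2072-06-11.

2072-06-11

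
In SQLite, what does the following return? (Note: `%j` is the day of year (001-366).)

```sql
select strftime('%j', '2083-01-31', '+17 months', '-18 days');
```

165

First apply '+17 months', '-18 days': 2083-01-31 → 2084-06-13.
Day-of-year for 2084-06-13: days since 2084-01-01 inclusive = 165, zero-padded to 165.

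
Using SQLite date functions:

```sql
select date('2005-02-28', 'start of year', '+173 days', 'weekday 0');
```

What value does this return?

2005-06-26

`start of year` rewinds 2005-02-28 to 2005-01-01.
Applying '+173 days' to 2005-01-01: counting 173 days forward gives 2005-06-23.
`weekday 0` advances to the next Sunday; 2005-06-23 is a Thursday, so it moves forward to 2005-06-26.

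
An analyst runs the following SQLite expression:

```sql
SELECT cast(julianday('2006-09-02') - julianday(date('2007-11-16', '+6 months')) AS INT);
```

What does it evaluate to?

Adding +6 months to 2007-11-16 gives 2008-05-16.
28 days remain in September 2006 after the 2nd (30 − 2).
Full months from October 2006 through April 2008 contribute their day counts.
Then 16 days into May 2008.
Total: 28 + 31 + 30 + 31 + 31 + 28 + 31 + 30 + 31 + 30 + 31 + 31 + 30 + 31 + 30 + 31 + 31 + 29 + 31 + 30 + 16 = 622.
The subtraction is earlier − later, so the result is −622 → -622.

-622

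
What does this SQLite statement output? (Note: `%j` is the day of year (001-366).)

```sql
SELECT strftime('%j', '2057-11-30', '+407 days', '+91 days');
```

First apply '+407 days', '+91 days': 2057-11-30 → 2059-04-12.
Day-of-year for 2059-04-12: days since 2059-01-01 inclusive = 102, zero-padded to 102.

102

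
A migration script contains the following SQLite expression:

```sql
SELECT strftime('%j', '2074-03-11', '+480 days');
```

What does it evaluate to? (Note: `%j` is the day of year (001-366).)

First apply '+480 days': 2074-03-11 → 2075-07-04.
Day-of-year for 2075-07-04: days since 2075-01-01 inclusive = 185, zero-padded to 185.

185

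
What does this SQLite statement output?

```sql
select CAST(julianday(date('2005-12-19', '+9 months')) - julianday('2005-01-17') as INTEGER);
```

Adding +9 months to 2005-12-19 gives 2006-09-19.
14 days remain in January 2005 after the 17th (31 − 17).
Full months from February 2005 through August 2006 contribute their day counts.
Then 19 days into September 2006.
Total: 14 + 28 + 31 + 30 + 31 + 30 + 31 + 31 + 30 + 31 + 30 + 31 + 31 + 28 + 31 + 30 + 31 + 30 + 31 + 31 + 19 = 610.

610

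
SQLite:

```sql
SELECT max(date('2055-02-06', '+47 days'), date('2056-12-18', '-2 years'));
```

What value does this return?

date('2055-02-06', '+47 days') → 2055-03-25.
date('2056-12-18', '-2 years') → 2054-12-18.
Later of the two is 2055-03-25.

2055-03-25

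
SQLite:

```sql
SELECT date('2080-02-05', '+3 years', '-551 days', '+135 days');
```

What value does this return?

2081-12-16

Adding +3 years to 2080-02-05 gives 2083-02-05.
Applying '-551 days' to 2083-02-05: counting 551 days back gives 2081-08-03.
Applying '+135 days' to 2081-08-03: counting 135 days forward gives 2081-12-16.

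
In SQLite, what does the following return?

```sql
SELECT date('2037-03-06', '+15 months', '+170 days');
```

2038-11-23

Adding +15 months to 2037-03-06 gives 2038-06-06.
Applying '+170 days' to 2038-06-06: counting 170 days forward gives 2038-11-23.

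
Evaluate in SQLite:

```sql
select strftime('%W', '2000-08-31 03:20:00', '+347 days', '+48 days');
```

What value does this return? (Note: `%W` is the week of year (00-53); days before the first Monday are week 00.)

39

First apply '+347 days', '+48 days': 2000-08-31 03:20:00 → 2001-09-30 03:20:00.
2001-09-30 is a Sunday. SQLite's %W counts Mondays since the year started; the result is 39.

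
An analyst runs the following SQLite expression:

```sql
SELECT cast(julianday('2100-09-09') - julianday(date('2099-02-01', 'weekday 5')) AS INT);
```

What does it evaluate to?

`weekday 5` advances to the next Friday; 2099-02-01 is a Sunday, so it moves forward to 2099-02-06.
22 days remain in February 2099 after the 6th (28 − 6).
Full months from March 2099 through August 2100 contribute their day counts.
Then 9 days into September 2100.
Total: 22 + 31 + 30 + 31 + 30 + 31 + 31 + 30 + 31 + 30 + 31 + 31 + 28 + 31 + 30 + 31 + 30 + 31 + 31 + 9 = 580.

580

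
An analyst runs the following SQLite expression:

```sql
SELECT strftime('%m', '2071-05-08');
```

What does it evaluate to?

05

`%m` extracts the 2-digit month (01-12): 05.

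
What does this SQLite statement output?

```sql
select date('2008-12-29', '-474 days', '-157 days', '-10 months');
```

2006-06-08

Applying '-474 days' to 2008-12-29: counting 474 days back gives 2007-09-12.
Applying '-157 days' to 2007-09-12: counting 157 days back gives 2007-04-08.
Adding -10 months to 2007-04-08 gives 2006-06-08.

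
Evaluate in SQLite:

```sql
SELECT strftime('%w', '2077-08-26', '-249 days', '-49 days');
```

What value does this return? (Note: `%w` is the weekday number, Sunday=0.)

0

First apply '-249 days', '-49 days': 2077-08-26 → 2076-11-01.
2076-11-01 is a Sunday; with Sunday=0 that is 0.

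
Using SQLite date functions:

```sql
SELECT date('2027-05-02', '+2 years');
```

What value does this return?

2029-05-02

Adding +2 years to 2027-05-02 gives 2029-05-02.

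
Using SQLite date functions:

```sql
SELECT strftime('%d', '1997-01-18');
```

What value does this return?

`%d` extracts the 2-digit day of month: 18.

18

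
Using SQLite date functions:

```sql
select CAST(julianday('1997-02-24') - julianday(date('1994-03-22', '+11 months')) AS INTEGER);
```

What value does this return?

Adding +11 months to 1994-03-22 gives 1995-02-22.
6 days remain in February 1995 after the 22nd (28 − 22).
Full months from March 1995 through January 1997 contribute their day counts.
Then 24 days into February 1997.
Total: 6 + 31 + 30 + 31 + 30 + 31 + 31 + 30 + 31 + 30 + 31 + 31 + 29 + 31 + 30 + 31 + 30 + 31 + 31 + 30 + 31 + 30 + 31 + 31 + 24 = 733.

733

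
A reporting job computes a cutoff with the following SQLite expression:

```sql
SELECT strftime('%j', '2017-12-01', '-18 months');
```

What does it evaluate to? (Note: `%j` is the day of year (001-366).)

153

First apply '-18 months': 2017-12-01 → 2016-06-01.
Day-of-year for 2016-06-01: days since 2016-01-01 inclusive = 153, zero-padded to 153.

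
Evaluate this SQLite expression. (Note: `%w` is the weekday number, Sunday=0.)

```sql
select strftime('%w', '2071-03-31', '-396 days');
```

5

First apply '-396 days': 2071-03-31 → 2070-02-28.
2070-02-28 is a Friday; with Sunday=0 that is 5.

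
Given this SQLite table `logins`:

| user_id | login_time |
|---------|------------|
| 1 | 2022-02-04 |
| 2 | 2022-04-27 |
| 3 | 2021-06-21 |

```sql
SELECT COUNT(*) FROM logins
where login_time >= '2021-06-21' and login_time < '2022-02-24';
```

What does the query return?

2

Rows in [2021-06-21, 2022-02-24): 2022-02-04, 2021-06-21 → 2 rows.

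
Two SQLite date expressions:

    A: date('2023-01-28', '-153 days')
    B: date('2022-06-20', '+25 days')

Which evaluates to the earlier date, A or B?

A = 2022-08-28.
B = 2022-07-15.
B is earlier.

B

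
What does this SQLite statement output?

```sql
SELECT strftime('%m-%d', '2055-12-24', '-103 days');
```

09-12

First apply '-103 days': 2055-12-24 → 2055-09-12.
`%m-%d` extracts the month-day: 09-12.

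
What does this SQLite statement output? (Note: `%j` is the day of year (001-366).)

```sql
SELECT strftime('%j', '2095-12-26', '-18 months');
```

177

First apply '-18 months': 2095-12-26 → 2094-06-26.
Day-of-year for 2094-06-26: days since 2094-01-01 inclusive = 177, zero-padded to 177.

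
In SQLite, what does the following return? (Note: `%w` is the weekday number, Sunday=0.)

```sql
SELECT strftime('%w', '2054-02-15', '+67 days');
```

4

First apply '+67 days': 2054-02-15 → 2054-04-23.
2054-04-23 is a Thursday; with Sunday=0 that is 4.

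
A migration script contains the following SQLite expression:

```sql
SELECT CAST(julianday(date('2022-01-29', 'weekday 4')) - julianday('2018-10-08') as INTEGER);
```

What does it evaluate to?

1214

`weekday 4` advances to the next Thursday; 2022-01-29 is a Saturday, so it moves forward to 2022-02-03.
23 days remain in October 2018 after the 8th (31 − 8).
Full months from November 2018 through January 2022 contribute their day counts.
Then 3 days into February 2022.
Total: 23 + 30 + 31 + 31 + 28 + 31 + 30 + 31 + 30 + 31 + 31 + 30 + 31 + 30 + 31 + 31 + 29 + 31 + 30 + 31 + 30 + 31 + 31 + 30 + 31 + 30 + 31 + 31 + 28 + 31 + 30 + 31 + 30 + 31 + 31 + 30 + 31 + 30 + 31 + 31 + 3 = 1214.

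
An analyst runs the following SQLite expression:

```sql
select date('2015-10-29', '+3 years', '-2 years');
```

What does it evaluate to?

Adding +3 years to 2015-10-29 gives 2018-10-29.
Adding -2 years to 2018-10-29 gives 2016-10-29.

2016-10-29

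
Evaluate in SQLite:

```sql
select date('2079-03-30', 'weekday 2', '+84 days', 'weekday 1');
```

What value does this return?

`weekday 2` advances to the next Tuesday; 2079-03-30 is a Thursday, so it moves forward to 2079-04-04.
Applying '+84 days' to 2079-04-04: counting 84 days forward gives 2079-06-27.
`weekday 1` advances to the next Monday; 2079-06-27 is a Tuesday, so it moves forward to 2079-07-03.

2079-07-03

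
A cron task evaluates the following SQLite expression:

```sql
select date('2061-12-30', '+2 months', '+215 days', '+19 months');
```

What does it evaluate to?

Adding +2 months to 2061-12-30 targets 2062-02-30. February 2062 has only 28 days, so SQLite normalizes the 2-day overflow forward to 2062-03-02.
Applying '+215 days' to 2062-03-02: counting 215 days forward gives 2062-10-03.
Adding +19 months to 2062-10-03 gives 2064-05-03.

2064-05-03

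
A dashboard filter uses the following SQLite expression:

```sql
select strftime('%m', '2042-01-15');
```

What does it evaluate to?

01

`%m` extracts the 2-digit month (01-12): 01.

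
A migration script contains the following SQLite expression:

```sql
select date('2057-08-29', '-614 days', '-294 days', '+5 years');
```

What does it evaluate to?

2060-03-05

Applying '-614 days' to 2057-08-29: counting 614 days back gives 2055-12-24.
Applying '-294 days' to 2055-12-24: counting 294 days back gives 2055-03-05.
Adding +5 years to 2055-03-05 gives 2060-03-05.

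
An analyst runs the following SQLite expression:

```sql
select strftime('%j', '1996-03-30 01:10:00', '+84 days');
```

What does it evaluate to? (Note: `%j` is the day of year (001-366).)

First apply '+84 days': 1996-03-30 01:10:00 → 1996-06-22 01:10:00.
Day-of-year for 1996-06-22: days since 1996-01-01 inclusive = 174, zero-padded to 174.

174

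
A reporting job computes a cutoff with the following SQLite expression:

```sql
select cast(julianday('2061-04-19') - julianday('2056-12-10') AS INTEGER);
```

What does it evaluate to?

1591

21 days remain in December 2056 after the 10th (31 − 10).
Full months from January 2057 through March 2061 contribute their day counts.
Then 19 days into April 2061.
Total: 21 + 31 + 28 + 31 + 30 + 31 + 30 + 31 + 31 + 30 + 31 + 30 + 31 + 31 + 28 + 31 + 30 + 31 + 30 + 31 + 31 + 30 + 31 + 30 + 31 + 31 + 28 + 31 + 30 + 31 + 30 + 31 + 31 + 30 + 31 + 30 + 31 + 31 + 29 + 31 + 30 + 31 + 30 + 31 + 31 + 30 + 31 + 30 + 31 + 31 + 28 + 31 + 19 = 1591.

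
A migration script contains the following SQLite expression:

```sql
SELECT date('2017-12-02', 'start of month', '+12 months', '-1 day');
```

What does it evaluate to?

`start of month` rewinds 2017-12-02 to 2017-12-01.
Adding +12 months to 2017-12-01 gives 2018-12-01.
Going back 1 day from 2018-12-01 reaches 2018-11-30 (last day of November, 30 days).

2018-11-30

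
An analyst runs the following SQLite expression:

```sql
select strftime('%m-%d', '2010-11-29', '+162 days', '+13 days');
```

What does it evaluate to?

First apply '+162 days', '+13 days': 2010-11-29 → 2011-05-23.
`%m-%d` extracts the month-day: 05-23.

05-23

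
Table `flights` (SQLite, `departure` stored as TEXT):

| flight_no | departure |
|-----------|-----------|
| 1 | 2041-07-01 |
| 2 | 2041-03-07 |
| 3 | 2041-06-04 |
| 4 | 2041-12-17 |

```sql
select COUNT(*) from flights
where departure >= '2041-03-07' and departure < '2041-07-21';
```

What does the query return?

Rows in [2041-03-07, 2041-07-21): 2041-07-01, 2041-03-07, 2041-06-04 → 3 rows.

3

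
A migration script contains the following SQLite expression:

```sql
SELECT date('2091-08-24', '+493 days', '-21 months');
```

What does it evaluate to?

2091-03-29

Applying '+493 days' to 2091-08-24: counting 493 days forward gives 2092-12-29.
Adding -21 months to 2092-12-29 gives 2091-03-29.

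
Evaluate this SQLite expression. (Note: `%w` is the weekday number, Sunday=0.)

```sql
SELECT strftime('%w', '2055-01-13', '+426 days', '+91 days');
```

First apply '+426 days', '+91 days': 2055-01-13 → 2056-06-13.
2056-06-13 is a Tuesday; with Sunday=0 that is 2.

2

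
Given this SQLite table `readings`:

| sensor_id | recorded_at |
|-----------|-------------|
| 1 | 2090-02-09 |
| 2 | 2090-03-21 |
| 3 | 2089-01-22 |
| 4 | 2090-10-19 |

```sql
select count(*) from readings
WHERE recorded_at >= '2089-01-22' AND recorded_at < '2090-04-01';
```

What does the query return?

3

Rows in [2089-01-22, 2090-04-01): 2090-02-09, 2090-03-21, 2089-01-22 → 3 rows.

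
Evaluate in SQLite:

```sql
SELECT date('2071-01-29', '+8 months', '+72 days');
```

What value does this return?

2071-12-10

Adding +8 months to 2071-01-29 gives 2071-09-29.
Applying '+72 days' to 2071-09-29: counting 72 days forward gives 2071-12-10.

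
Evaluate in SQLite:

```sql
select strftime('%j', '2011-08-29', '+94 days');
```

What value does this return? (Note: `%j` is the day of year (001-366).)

First apply '+94 days': 2011-08-29 → 2011-12-01.
Day-of-year for 2011-12-01: days since 2011-01-01 inclusive = 335, zero-padded to 335.

335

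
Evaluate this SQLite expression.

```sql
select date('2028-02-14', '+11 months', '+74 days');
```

2029-03-29

Adding +11 months to 2028-02-14 gives 2029-01-14.
Applying '+74 days' to 2029-01-14: counting 74 days forward gives 2029-03-29.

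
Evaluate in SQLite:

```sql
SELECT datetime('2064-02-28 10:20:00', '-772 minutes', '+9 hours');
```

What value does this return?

772 minutes = 12h 52m; -772 minutes from 2064-02-28 10:20:00 is 2064-02-27 21:28:00 (crosses midnight).
+9 hours from 2064-02-27 21:28:00 is 2064-02-28 06:28:00 (crosses midnight).

2064-02-28 06:28:00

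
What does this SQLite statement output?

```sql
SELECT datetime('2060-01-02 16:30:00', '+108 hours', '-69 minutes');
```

2060-01-07 03:21:00

+108 hours from 2060-01-02 16:30:00 is 2060-01-07 04:30:00 (crosses midnight).
69 minutes = 1h 9m; -69 minutes from 2060-01-07 04:30:00 is 2060-01-07 03:21:00.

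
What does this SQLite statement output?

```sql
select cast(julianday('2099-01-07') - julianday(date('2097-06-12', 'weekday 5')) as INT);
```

572

`weekday 5` advances to the next Friday; 2097-06-12 is a Wednesday, so it moves forward to 2097-06-14.
16 days remain in June 2097 after the 14th (30 − 14).
Full months from July 2097 through December 2098 contribute their day counts.
Then 7 days into January 2099.
Total: 16 + 31 + 31 + 30 + 31 + 30 + 31 + 31 + 28 + 31 + 30 + 31 + 30 + 31 + 31 + 30 + 31 + 30 + 31 + 7 = 572.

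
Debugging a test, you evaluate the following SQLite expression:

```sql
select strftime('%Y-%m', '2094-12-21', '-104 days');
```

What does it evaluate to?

First apply '-104 days': 2094-12-21 → 2094-09-08.
`%Y-%m` extracts the year-month: 2094-09.

2094-09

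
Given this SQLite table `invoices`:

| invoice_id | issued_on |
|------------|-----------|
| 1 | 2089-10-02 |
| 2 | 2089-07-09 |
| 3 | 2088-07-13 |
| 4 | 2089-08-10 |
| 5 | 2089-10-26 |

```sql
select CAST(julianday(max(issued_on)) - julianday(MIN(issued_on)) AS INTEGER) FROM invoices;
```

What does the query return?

470

MIN = 2088-07-13, MAX = 2089-10-26.
18 days remain in July 2088 after the 13th (31 − 13).
Full months from August 2088 through September 2089 contribute their day counts.
Then 26 days into October 2089.
Total: 18 + 31 + 30 + 31 + 30 + 31 + 31 + 28 + 31 + 30 + 31 + 30 + 31 + 31 + 30 + 26 = 470.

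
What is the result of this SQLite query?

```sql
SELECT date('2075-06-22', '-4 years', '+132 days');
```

Adding -4 years to 2075-06-22 gives 2071-06-22.
Applying '+132 days' to 2071-06-22: counting 132 days forward gives 2071-11-01.

2071-11-01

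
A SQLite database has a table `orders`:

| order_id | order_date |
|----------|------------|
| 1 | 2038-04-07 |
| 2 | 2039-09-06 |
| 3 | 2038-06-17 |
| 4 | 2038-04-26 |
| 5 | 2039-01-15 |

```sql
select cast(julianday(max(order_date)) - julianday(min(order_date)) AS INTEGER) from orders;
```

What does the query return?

MIN = 2038-04-07, MAX = 2039-09-06.
23 days remain in April 2038 after the 7th (30 − 7).
Full months from May 2038 through August 2039 contribute their day counts.
Then 6 days into September 2039.
Total: 23 + 31 + 30 + 31 + 31 + 30 + 31 + 30 + 31 + 31 + 28 + 31 + 30 + 31 + 30 + 31 + 31 + 6 = 517.

517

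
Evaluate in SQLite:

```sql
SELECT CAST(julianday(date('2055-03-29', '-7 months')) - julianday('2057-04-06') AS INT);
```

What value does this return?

Adding -7 months to 2055-03-29 gives 2054-08-29.
2 days remain in August 2054 after the 29th (31 − 29).
Full months from September 2054 through March 2057 contribute their day counts.
Then 6 days into April 2057.
Total: 2 + 30 + 31 + 30 + 31 + 31 + 28 + 31 + 30 + 31 + 30 + 31 + 31 + 30 + 31 + 30 + 31 + 31 + 29 + 31 + 30 + 31 + 30 + 31 + 31 + 30 + 31 + 30 + 31 + 31 + 28 + 31 + 6 = 951.
The subtraction is earlier − later, so the result is −951 → -951.

-951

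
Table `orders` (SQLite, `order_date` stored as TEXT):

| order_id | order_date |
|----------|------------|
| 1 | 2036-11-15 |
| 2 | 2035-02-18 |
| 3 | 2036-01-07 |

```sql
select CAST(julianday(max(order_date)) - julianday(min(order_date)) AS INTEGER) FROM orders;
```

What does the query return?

MIN = 2035-02-18, MAX = 2036-11-15.
10 days remain in February 2035 after the 18th (28 − 18).
Full months from March 2035 through October 2036 contribute their day counts.
Then 15 days into November 2036.
Total: 10 + 31 + 30 + 31 + 30 + 31 + 31 + 30 + 31 + 30 + 31 + 31 + 29 + 31 + 30 + 31 + 30 + 31 + 31 + 30 + 31 + 15 = 636.

636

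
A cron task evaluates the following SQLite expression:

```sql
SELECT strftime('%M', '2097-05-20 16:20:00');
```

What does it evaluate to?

`%M` extracts the 2-digit minute: 20.

20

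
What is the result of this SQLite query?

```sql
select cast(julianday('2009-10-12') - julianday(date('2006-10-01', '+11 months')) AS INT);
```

Adding +11 months to 2006-10-01 gives 2007-09-01.
29 days remain in September 2007 after the 1st (30 − 1).
Full months from October 2007 through September 2009 contribute their day counts.
Then 12 days into October 2009.
Total: 29 + 31 + 30 + 31 + 31 + 29 + 31 + 30 + 31 + 30 + 31 + 31 + 30 + 31 + 30 + 31 + 31 + 28 + 31 + 30 + 31 + 30 + 31 + 31 + 30 + 12 = 772.

772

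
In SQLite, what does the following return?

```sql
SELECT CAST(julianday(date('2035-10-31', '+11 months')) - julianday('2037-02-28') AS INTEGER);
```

-150

Adding +11 months to 2035-10-31 targets 2036-09-31. September 2036 has only 30 days, so SQLite normalizes the 1-day overflow forward to 2036-10-01.
30 days remain in October 2036 after the 1st (31 − 1).
November 2036: 30 days.
December 2036: 31 days.
January 2037: 31 days.
Then 28 days into February 2037.
Total: 30 + 30 + 31 + 31 + 28 = 150.
The subtraction is earlier − later, so the result is −150 → -150.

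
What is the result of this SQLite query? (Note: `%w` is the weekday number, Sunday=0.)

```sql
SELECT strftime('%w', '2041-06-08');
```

2041-06-08 is a Saturday; with Sunday=0 that is 6.

6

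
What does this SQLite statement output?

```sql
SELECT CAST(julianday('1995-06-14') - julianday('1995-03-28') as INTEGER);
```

3 days remain in March 1995 after the 28th (31 − 28).
April 1995: 30 days.
May 1995: 31 days.
Then 14 days into June 1995.
Total: 3 + 30 + 31 + 14 = 78.

78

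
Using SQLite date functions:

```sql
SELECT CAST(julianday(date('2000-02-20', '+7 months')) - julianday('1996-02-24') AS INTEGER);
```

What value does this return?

1670

Adding +7 months to 2000-02-20 gives 2000-09-20.
5 days remain in February 1996 after the 24th (29 − 24).
Full months from March 1996 through August 2000 contribute their day counts.
Then 20 days into September 2000.
Total: 5 + 31 + 30 + 31 + 30 + 31 + 31 + 30 + 31 + 30 + 31 + 31 + 28 + 31 + 30 + 31 + 30 + 31 + 31 + 30 + 31 + 30 + 31 + 31 + 28 + 31 + 30 + 31 + 30 + 31 + 31 + 30 + 31 + 30 + 31 + 31 + 28 + 31 + 30 + 31 + 30 + 31 + 31 + 30 + 31 + 30 + 31 + 31 + 29 + 31 + 30 + 31 + 30 + 31 + 31 + 20 = 1670.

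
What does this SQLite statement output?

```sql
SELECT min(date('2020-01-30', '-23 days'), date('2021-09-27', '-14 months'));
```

date('2020-01-30', '-23 days') → 2020-01-07.
date('2021-09-27', '-14 months') → 2020-07-27.
Earlier of the two is 2020-01-07.

2020-01-07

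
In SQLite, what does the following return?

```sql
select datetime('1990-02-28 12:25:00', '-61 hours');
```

1990-02-25 23:25:00

-61 hours from 1990-02-28 12:25:00 is 1990-02-25 23:25:00 (crosses midnight).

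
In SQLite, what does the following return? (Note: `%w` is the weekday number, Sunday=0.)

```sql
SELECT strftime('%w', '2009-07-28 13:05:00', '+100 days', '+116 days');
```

First apply '+100 days', '+116 days': 2009-07-28 13:05:00 → 2010-03-01 13:05:00.
2010-03-01 is a Monday; with Sunday=0 that is 1.

1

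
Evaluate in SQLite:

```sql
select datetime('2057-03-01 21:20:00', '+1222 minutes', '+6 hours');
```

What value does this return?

2057-03-02 23:42:00

1222 minutes = 20h 22m; +1222 minutes from 2057-03-01 21:20:00 is 2057-03-02 17:42:00 (crosses midnight).
+6 hours from 2057-03-02 17:42:00 is 2057-03-02 23:42:00.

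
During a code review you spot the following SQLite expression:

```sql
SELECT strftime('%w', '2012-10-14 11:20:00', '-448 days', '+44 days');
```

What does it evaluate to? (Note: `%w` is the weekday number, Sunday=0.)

First apply '-448 days', '+44 days': 2012-10-14 11:20:00 → 2011-09-06 11:20:00.
2011-09-06 is a Tuesday; with Sunday=0 that is 2.

2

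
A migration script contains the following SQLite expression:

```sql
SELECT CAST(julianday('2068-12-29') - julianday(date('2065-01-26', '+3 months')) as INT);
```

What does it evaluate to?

1343

Adding +3 months to 2065-01-26 gives 2065-04-26.
4 days remain in April 2065 after the 26th (30 − 26).
Full months from May 2065 through November 2068 contribute their day counts.
Then 29 days into December 2068.
Total: 4 + 31 + 30 + 31 + 31 + 30 + 31 + 30 + 31 + 31 + 28 + 31 + 30 + 31 + 30 + 31 + 31 + 30 + 31 + 30 + 31 + 31 + 28 + 31 + 30 + 31 + 30 + 31 + 31 + 30 + 31 + 30 + 31 + 31 + 29 + 31 + 30 + 31 + 30 + 31 + 31 + 30 + 31 + 30 + 29 = 1343.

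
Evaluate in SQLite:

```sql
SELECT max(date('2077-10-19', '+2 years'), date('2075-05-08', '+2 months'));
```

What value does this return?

date('2077-10-19', '+2 years') → 2079-10-19.
date('2075-05-08', '+2 months') → 2075-07-08.
Later of the two is 2079-10-19.

2079-10-19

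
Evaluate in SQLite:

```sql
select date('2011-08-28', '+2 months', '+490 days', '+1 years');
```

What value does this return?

2014-03-01

Adding +2 months to 2011-08-28 gives 2011-10-28.
Applying '+490 days' to 2011-10-28: counting 490 days forward gives 2013-03-01.
Adding +1 year to 2013-03-01 gives 2014-03-01.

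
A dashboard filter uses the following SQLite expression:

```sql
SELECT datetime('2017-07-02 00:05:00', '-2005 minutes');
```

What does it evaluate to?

2005 minutes = 33h 25m; -2005 minutes from 2017-07-02 00:05:00 is 2017-06-30 14:40:00 (crosses midnight).

2017-06-30 14:40:00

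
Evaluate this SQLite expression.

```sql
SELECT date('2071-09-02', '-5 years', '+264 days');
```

2067-05-24

Adding -5 years to 2071-09-02 gives 2066-09-02.
Applying '+264 days' to 2066-09-02: counting 264 days forward gives 2067-05-24.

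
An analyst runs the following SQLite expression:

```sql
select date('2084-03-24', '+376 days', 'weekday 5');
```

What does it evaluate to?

Applying '+376 days' to 2084-03-24: counting 376 days forward gives 2085-04-04.
`weekday 5` advances to the next Friday; 2085-04-04 is a Wednesday, so it moves forward to 2085-04-06.

2085-04-06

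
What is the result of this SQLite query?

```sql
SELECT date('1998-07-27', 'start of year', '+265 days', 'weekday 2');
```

`start of year` rewinds 1998-07-27 to 1998-01-01.
Applying '+265 days' to 1998-01-01: counting 265 days forward gives 1998-09-23.
`weekday 2` advances to the next Tuesday; 1998-09-23 is a Wednesday, so it moves forward to 1998-09-29.

1998-09-29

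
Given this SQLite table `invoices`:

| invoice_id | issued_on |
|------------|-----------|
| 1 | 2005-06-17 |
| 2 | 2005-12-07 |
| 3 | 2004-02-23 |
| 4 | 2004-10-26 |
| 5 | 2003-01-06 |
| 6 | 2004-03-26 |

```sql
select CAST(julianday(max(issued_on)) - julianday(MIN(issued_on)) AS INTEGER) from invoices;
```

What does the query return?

1066

MIN = 2003-01-06, MAX = 2005-12-07.
25 days remain in January 2003 after the 6th (31 − 6).
Full months from February 2003 through November 2005 contribute their day counts.
Then 7 days into December 2005.
Total: 25 + 28 + 31 + 30 + 31 + 30 + 31 + 31 + 30 + 31 + 30 + 31 + 31 + 29 + 31 + 30 + 31 + 30 + 31 + 31 + 30 + 31 + 30 + 31 + 31 + 28 + 31 + 30 + 31 + 30 + 31 + 31 + 30 + 31 + 30 + 7 = 1066.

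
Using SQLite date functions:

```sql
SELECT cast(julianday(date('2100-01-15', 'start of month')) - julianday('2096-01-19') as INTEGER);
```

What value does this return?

1443

`start of month` rewinds 2100-01-15 to 2100-01-01.
12 days remain in January 2096 after the 19th (31 − 19).
Full months from February 2096 through December 2099 contribute their day counts.
Then 1 day into January 2100.
Total: 12 + 29 + 31 + 30 + 31 + 30 + 31 + 31 + 30 + 31 + 30 + 31 + 31 + 28 + 31 + 30 + 31 + 30 + 31 + 31 + 30 + 31 + 30 + 31 + 31 + 28 + 31 + 30 + 31 + 30 + 31 + 31 + 30 + 31 + 30 + 31 + 31 + 28 + 31 + 30 + 31 + 30 + 31 + 31 + 30 + 31 + 30 + 31 + 1 = 1443.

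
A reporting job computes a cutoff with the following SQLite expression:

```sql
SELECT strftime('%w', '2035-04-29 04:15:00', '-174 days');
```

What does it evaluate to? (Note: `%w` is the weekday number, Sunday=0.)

First apply '-174 days': 2035-04-29 04:15:00 → 2034-11-06 04:15:00.
2034-11-06 is a Monday; with Sunday=0 that is 1.

1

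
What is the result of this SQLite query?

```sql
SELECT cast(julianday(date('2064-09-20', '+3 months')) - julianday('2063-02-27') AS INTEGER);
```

662

Adding +3 months to 2064-09-20 gives 2064-12-20.
1 day remains in February 2063 after the 27th (28 − 27).
Full months from March 2063 through November 2064 contribute their day counts.
Then 20 days into December 2064.
Total: 1 + 31 + 30 + 31 + 30 + 31 + 31 + 30 + 31 + 30 + 31 + 31 + 29 + 31 + 30 + 31 + 30 + 31 + 31 + 30 + 31 + 30 + 20 = 662.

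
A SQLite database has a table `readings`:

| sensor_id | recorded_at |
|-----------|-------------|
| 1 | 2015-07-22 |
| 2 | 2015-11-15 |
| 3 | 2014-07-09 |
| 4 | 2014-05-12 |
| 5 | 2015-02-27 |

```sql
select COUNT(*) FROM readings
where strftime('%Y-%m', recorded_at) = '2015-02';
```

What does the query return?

1

Rows with year-month 2015-02: 2015-02-27 → 1.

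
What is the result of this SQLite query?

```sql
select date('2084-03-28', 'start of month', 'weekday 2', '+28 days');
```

2084-04-04

`start of month` rewinds 2084-03-28 to 2084-03-01.
`weekday 2` advances to the next Tuesday; 2084-03-01 is a Wednesday, so it moves forward to 2084-03-07.
March 2084 has 31 days; 24 remain after the 7th, so 25 days reach 2084-04-01.
Advancing 3 more days within April lands on 2084-04-04.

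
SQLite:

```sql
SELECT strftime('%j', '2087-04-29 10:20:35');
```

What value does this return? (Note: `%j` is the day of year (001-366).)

Day-of-year for 2087-04-29: days since 2087-01-01 inclusive = 119, zero-padded to 119.

119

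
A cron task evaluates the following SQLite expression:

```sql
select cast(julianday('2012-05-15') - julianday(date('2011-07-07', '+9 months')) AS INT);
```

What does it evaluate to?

38

Adding +9 months to 2011-07-07 gives 2012-04-07.
23 days remain in April 2012 after the 7th (30 − 7).
Then 15 days into May 2012.
Total: 23 + 15 = 38.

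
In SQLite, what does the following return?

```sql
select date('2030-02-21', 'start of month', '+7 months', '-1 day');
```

2030-08-31

`start of month` rewinds 2030-02-21 to 2030-02-01.
Adding +7 months to 2030-02-01 gives 2030-09-01.
Going back 1 day from 2030-09-01 reaches 2030-08-31 (last day of August, 31 days).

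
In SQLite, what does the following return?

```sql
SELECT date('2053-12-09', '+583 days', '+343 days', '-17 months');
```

2055-01-22

Applying '+583 days' to 2053-12-09: counting 583 days forward gives 2055-07-15.
Applying '+343 days' to 2055-07-15: counting 343 days forward gives 2056-06-22.
Adding -17 months to 2056-06-22 gives 2055-01-22.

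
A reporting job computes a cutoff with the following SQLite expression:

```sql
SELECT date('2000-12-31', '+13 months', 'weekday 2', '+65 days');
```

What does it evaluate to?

Adding +13 months to 2000-12-31 gives 2002-01-31.
`weekday 2` advances to the next Tuesday; 2002-01-31 is a Thursday, so it moves forward to 2002-02-05.
Applying '+65 days' to 2002-02-05: counting 65 days forward gives 2002-04-11.

2002-04-11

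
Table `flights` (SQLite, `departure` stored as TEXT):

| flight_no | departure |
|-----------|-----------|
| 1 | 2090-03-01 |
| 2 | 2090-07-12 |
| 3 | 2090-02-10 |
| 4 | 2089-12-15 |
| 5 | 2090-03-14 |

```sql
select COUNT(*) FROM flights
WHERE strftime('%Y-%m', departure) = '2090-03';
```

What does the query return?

2

Rows with year-month 2090-03: 2090-03-01, 2090-03-14 → 2.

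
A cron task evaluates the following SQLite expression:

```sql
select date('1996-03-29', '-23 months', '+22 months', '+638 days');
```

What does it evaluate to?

Adding -23 months to 1996-03-29 gives 1994-04-29.
Adding +22 months to 1994-04-29 gives 1996-02-29.
Applying '+638 days' to 1996-02-29: counting 638 days forward gives 1997-11-28.

1997-11-28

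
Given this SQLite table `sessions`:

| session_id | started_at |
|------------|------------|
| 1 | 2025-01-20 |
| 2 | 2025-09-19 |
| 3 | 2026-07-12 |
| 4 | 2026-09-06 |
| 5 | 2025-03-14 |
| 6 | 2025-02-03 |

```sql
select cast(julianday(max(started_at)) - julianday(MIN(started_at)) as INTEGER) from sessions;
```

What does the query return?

MIN = 2025-01-20, MAX = 2026-09-06.
11 days remain in January 2025 after the 20th (31 − 20).
Full months from February 2025 through August 2026 contribute their day counts.
Then 6 days into September 2026.
Total: 11 + 28 + 31 + 30 + 31 + 30 + 31 + 31 + 30 + 31 + 30 + 31 + 31 + 28 + 31 + 30 + 31 + 30 + 31 + 31 + 6 = 594.

594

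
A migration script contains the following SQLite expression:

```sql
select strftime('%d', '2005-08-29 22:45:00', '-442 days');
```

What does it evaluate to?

13

First apply '-442 days': 2005-08-29 22:45:00 → 2004-06-13 22:45:00.
`%d` extracts the 2-digit day of month: 13.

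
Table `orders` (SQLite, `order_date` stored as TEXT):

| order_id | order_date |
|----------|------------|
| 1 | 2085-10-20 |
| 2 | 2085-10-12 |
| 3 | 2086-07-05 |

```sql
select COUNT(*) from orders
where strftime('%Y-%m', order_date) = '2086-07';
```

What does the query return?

1

Rows with year-month 2086-07: 2086-07-05 → 1.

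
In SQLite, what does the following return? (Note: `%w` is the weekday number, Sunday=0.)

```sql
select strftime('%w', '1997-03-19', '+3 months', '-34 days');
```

First apply '+3 months', '-34 days': 1997-03-19 → 1997-05-16.
1997-05-16 is a Friday; with Sunday=0 that is 5.

5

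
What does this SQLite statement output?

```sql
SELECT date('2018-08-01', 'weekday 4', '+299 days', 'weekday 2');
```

2019-05-28

`weekday 4` advances to the next Thursday; 2018-08-01 is a Wednesday, so it moves forward to 2018-08-02.
Applying '+299 days' to 2018-08-02: counting 299 days forward gives 2019-05-28.
`weekday 2` advances to the next Tuesday; 2019-05-28 is already a Tuesday, so it stays at 2019-05-28.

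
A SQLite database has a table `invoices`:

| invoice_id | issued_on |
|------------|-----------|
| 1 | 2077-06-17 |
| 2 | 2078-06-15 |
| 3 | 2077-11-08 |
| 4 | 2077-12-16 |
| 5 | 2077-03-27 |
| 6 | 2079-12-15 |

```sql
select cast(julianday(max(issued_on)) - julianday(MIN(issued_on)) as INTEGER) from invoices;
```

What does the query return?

993

MIN = 2077-03-27, MAX = 2079-12-15.
4 days remain in March 2077 after the 27th (31 − 27).
Full months from April 2077 through November 2079 contribute their day counts.
Then 15 days into December 2079.
Total: 4 + 30 + 31 + 30 + 31 + 31 + 30 + 31 + 30 + 31 + 31 + 28 + 31 + 30 + 31 + 30 + 31 + 31 + 30 + 31 + 30 + 31 + 31 + 28 + 31 + 30 + 31 + 30 + 31 + 31 + 30 + 31 + 30 + 15 = 993.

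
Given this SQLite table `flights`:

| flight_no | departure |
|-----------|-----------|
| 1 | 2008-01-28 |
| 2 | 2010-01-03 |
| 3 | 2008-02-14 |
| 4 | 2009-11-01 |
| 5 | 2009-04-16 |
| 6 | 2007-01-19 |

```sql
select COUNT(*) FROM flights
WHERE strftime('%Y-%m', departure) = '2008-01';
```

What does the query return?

Rows with year-month 2008-01: 2008-01-28 → 1.

1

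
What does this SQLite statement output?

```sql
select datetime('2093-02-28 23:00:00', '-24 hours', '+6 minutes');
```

2093-02-27 23:06:00

-24 hours from 2093-02-28 23:00:00 is 2093-02-27 23:00:00 (crosses midnight).
+6 minutes from 2093-02-27 23:00:00 is 2093-02-27 23:06:00.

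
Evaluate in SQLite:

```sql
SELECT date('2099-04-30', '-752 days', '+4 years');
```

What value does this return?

2101-04-08

Applying '-752 days' to 2099-04-30: counting 752 days back gives 2097-04-08.
Adding +4 years to 2097-04-08 gives 2101-04-08.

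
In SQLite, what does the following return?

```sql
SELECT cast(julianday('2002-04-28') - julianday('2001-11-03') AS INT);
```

176

27 days remain in November 2001 after the 3rd (30 − 3).
December 2001: 31 days.
January 2002: 31 days.
February 2002: 28 days.
March 2002: 31 days.
Then 28 days into April 2002.
Total: 27 + 31 + 31 + 28 + 31 + 28 = 176.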